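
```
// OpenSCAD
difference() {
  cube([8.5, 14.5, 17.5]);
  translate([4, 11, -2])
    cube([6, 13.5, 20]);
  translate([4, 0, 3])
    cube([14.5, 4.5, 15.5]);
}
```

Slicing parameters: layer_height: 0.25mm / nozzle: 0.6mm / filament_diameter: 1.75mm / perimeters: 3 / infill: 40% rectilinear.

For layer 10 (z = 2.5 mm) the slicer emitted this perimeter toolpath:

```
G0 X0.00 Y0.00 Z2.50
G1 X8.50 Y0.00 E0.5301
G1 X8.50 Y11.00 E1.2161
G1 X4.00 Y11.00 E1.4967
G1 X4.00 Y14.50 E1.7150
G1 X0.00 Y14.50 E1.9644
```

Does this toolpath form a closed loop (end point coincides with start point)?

Start point (G0): (0.00, 0.00). End point (last G1): the path does not return to the start — open.

no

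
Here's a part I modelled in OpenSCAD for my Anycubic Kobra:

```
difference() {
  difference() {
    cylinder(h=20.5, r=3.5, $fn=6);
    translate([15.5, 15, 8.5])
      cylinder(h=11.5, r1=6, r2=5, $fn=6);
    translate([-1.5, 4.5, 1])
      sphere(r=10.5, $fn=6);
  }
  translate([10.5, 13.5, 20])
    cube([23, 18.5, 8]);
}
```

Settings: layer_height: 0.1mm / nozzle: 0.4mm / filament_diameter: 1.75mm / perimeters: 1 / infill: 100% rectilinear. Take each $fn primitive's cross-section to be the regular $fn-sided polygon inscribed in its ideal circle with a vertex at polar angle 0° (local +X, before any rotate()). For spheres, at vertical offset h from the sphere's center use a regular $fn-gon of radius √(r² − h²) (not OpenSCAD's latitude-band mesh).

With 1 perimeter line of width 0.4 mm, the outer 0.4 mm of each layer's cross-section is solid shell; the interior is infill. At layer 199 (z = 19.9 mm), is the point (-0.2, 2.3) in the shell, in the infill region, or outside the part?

infill

At z = 19.9 mm: the r=3.5 cylinder gives a regular 6-gon of circumradius 3.5 (constant along its height); the cone at (15.5, 15) contributes a regular 6-gon of circumradius 5.009 (interpolated between r1=6 and r2=5 at t=0.991); the sphere at (-1.5, 4.5) is absent (|z−center|=18.900 > r=10.5); Taking the first minus the rest: starting from the r=3.5 cylinder, the cone at (15.5, 15) misses the remaining region (no effect) — 1 connected region; the cube at (10.5, 13.5) is absent (z outside [20, 28]); After the difference (first − rest): none of the subtracted shapes is present at this height, so the result so far is unchanged — 1 connected region. Overall, the cross-section is a single solid region. The nearest boundary edge runs (-1.75, 3.03)→(1.75, 3.03); distance from the point to it = 0.73 mm. The point is inside the cross-section and 0.73 mm from the nearest boundary — more than the 0.4 mm shell width (1 × 0.4), so it's in the infill interior.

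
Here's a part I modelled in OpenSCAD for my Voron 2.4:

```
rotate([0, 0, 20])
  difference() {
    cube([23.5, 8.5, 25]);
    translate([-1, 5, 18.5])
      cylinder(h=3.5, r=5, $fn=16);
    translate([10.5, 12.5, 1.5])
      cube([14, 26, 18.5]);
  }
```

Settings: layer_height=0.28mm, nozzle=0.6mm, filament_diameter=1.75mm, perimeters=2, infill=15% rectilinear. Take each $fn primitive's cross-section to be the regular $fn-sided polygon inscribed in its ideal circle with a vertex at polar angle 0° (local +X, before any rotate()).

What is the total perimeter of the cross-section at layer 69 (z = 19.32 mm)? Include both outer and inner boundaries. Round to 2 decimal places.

63.78 mm

At z = 19.32 mm: the cube is present — its section is the full 23.5×8.5 rectangle (perimeter 64.00 mm); the r=5 cylinder at (-1, 5) gives a regular 16-gon of circumradius 5 (constant along its height) (perimeter = 2·16·5.000·sin(180°/16) = 31.21 mm); the cube at (10.5, 12.5) is present — its section is the full 14×26 rectangle (perimeter 80.00 mm); Taking the first minus the rest: starting from the 23.5×8.5 cube, the r=5 cylinder at (-1, 5) partially overlaps it — only the 26.42 mm² overlap (of its 76.54 mm²) is removed, clipping the outline; the 14×26 cube at (10.5, 12.5) misses the remaining region (no effect) — boundary = 63.78 mm; (whole slice rotated 20° about Z — lengths, areas and connectivity unchanged). Overall, the cross-section is a single solid region. Total boundary length (outer) = 63.78 mm.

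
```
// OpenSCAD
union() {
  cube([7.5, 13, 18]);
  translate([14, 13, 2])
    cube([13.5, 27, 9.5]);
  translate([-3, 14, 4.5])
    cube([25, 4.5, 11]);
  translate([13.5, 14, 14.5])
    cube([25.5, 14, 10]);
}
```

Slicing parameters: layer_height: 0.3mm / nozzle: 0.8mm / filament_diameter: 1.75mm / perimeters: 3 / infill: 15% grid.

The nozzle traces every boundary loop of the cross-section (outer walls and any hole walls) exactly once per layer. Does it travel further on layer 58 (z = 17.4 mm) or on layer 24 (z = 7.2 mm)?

layer 24 (z = 7.2 mm)

Layer 58 (z = 17.4): the cube (footprint 7.5×13) is included at this height (perimeter 41.00 mm); the cube at (14, 13) is absent (z outside [2, 11.5]); the cube at (-3, 14) is absent (z outside [4.5, 15.5]); the cube at (13.5, 14) is present — its section is the full 25.5×14 rectangle (perimeter 79.00 mm); Merging all regions: the 2 present regions are separate (no shared area or edge), so areas and boundary lengths simply add and each stays a separate island — boundary = 120.00 mm. So its perimeter = 120.00 mm. Layer 24 (z = 7.2): the 7.5×13 cube contributes its full rectangle (perimeter 41.00 mm); the cube at (14, 13) is present — its section is the full 13.5×27 rectangle (perimeter 81.00 mm); the 25×4.5 cube at (-3, 14) contributes its full rectangle (perimeter 59.00 mm); the cube at (13.5, 14) does not reach this height (z outside [14.5, 24.5]); Merging all regions: the regions partially overlap (shared area 36.00 mm²), so the edge portions inside another operand are dropped and the merged outline is re-measured after clipping — boundary = 156.00 mm. So its perimeter = 156.00 mm. Layer 24 is larger (156.00 vs 120.00 mm).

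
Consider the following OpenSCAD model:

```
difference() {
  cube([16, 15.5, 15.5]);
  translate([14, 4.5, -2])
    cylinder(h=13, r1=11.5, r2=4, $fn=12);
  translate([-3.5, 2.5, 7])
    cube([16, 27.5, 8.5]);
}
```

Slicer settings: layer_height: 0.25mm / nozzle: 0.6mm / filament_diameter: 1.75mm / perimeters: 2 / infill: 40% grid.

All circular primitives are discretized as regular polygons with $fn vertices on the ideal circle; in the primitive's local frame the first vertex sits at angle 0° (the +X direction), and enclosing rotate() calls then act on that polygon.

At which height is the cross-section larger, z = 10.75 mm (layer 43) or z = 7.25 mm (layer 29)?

Layer 43 (z = 10.75): the 16×15.5 cube contributes its full rectangle (area 248.00 mm²); the cone at (14, 4.5) (r1=11.5→r2=4) has section circumradius 4.144 here — a regular 12-gon (area = (12/2)·4.144²·sin(360°/12) = 51.52 mm²); the cube at (-3.5, 2.5) is present — its section is the full 16×27.5 rectangle (area 440.00 mm²); Taking the first minus the rest: starting from the 16×15.5 cube (248.00 mm²), the cone at (14, 4.5) partially overlaps it — only the 41.27 mm² overlap (of its 51.52 mm²) is removed, clipping the outline; the 16×27.5 cube at (-3.5, 2.5) partially overlaps it — only the 150.78 mm² overlap (of its 440.00 mm²) is removed, clipping the outline — area = 55.95 mm². So its area = 55.95 mm². Layer 29 (z = 7.25): the cube is present — its section is the full 16×15.5 rectangle (area 248.00 mm²); the cone at (14, 4.5) (r1=11.5→r2=4) has section circumradius 6.163 here — a regular 12-gon (area = (12/2)·6.163²·sin(360°/12) = 113.96 mm²); the 16×27.5 cube at (-3.5, 2.5) contributes its full rectangle (area 440.00 mm²); Subtracting the remaining from the first: starting from the 16×15.5 cube (248.00 mm²), the cone at (14, 4.5) partially overlaps it — only the 73.57 mm² overlap (of its 113.96 mm²) is removed, clipping the outline; the 16×27.5 cube at (-3.5, 2.5) partially overlaps it — only the 134.16 mm² overlap (of its 440.00 mm²) is removed, clipping the outline — area = 40.27 mm². So its area = 40.27 mm². Layer 43 is larger (55.95 vs 40.27 mm²).

layer 43 (z = 10.75 mm)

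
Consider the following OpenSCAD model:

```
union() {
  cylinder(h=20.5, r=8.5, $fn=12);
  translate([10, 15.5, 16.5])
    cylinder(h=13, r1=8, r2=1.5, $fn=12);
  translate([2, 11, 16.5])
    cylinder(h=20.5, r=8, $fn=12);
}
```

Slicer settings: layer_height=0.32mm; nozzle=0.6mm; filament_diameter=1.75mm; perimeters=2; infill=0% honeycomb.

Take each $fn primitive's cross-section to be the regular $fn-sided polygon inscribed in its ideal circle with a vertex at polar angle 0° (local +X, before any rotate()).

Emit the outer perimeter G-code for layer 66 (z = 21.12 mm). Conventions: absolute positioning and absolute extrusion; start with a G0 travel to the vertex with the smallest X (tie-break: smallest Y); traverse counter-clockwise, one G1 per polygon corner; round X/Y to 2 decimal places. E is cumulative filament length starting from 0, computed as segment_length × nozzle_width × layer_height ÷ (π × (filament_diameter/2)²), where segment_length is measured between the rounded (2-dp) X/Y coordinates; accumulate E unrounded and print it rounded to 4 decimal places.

G0 X-6.00 Y11.00 Z21.12
G1 X-4.93 Y7.00 E0.3305
G1 X-2.00 Y4.07 E0.6613
G1 X2.00 Y3.00 E0.9918
G1 X6.00 Y4.07 E1.3223
G1 X8.93 Y7.00 E1.6531
G1 X9.70 Y9.89 E1.8918
G1 X10.00 Y9.81 E1.9166
G1 X12.85 Y10.57 E2.1521
G1 X14.93 Y12.65 E2.3869
G1 X15.69 Y15.50 E2.6223
G1 X14.93 Y18.34 E2.8570
G1 X12.85 Y20.43 E3.0924
G1 X10.00 Y21.19 E3.3278
G1 X7.16 Y20.43 E3.5625
G1 X5.07 Y18.34 E3.7984
G1 X5.03 Y18.19 E3.8108
G1 X2.00 Y19.00 E4.0612
G1 X-2.00 Y17.93 E4.3917
G1 X-4.93 Y15.00 E4.7225
G1 X-6.00 Y11.00 E5.0530

At z = 21.12 mm: the cylinder is absent (z outside [0, 20.5]); the cone at (10, 15.5) (r1=8→r2=1.5) has section circumradius 5.690 here — a regular 12-gon; the r=8 cylinder at (2, 11) contributes a regular 12-gon of circumradius 8; Taking the union: the regions partially overlap (shared area 27.70 mm²), so overlapping operands fuse into one piece — 1 connected region. The outline is a single polygon with 20 vertices. Extrusion per mm of travel: 0.6 × 0.32 / (π × 0.875²) = 0.079824. Accumulating E over each segment gives final E = 5.0530.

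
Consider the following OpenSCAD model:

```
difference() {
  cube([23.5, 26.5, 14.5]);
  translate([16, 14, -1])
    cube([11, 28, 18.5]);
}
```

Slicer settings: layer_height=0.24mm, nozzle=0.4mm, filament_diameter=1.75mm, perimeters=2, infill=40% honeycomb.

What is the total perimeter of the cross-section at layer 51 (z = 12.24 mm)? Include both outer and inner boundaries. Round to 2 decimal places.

At z = 12.24 mm: the 23.5×26.5 cube contributes its full rectangle (perimeter 100.00 mm); the 11×28 cube at (16, 14) contributes its full rectangle (perimeter 78.00 mm); Taking the first minus the rest: starting from the 23.5×26.5 cube, the 11×28 cube at (16, 14) partially overlaps it — only the 93.75 mm² overlap (of its 308.00 mm²) is removed, clipping the outline — boundary = 100.00 mm. Overall, the cross-section is a single solid region. Total boundary length (outer) = 100.00 mm.

100.00 mm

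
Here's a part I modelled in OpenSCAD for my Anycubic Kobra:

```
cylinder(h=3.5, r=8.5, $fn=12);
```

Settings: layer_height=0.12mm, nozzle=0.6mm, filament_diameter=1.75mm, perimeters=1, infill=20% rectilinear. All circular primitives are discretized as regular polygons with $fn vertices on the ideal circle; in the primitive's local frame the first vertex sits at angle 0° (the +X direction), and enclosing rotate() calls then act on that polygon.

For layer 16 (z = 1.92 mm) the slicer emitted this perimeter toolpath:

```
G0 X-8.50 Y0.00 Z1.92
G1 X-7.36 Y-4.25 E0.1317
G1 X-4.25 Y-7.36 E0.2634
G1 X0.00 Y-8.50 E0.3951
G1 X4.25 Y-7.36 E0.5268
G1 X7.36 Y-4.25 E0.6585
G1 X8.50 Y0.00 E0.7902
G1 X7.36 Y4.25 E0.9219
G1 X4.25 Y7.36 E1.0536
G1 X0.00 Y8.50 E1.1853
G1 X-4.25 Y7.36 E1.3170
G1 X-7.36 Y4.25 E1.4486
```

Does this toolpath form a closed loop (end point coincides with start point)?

Start point (G0): (-8.50, 0.00). End point (last G1): the path does not return to the start — open.

no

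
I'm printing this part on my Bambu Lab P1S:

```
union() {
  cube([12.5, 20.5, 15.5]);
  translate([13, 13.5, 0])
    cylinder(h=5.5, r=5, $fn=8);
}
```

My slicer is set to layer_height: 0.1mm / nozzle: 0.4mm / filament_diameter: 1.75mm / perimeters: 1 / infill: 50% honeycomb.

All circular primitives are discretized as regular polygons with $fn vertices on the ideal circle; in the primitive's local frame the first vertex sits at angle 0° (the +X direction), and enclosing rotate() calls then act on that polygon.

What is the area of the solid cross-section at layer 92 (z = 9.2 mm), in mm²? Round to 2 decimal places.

At z = 9.2 mm: the cube is present — its section is the full 12.5×20.5 rectangle (area 256.25 mm²); the cylinder at (13, 13.5) is absent (z outside [0, 5.5]); Combining (union): only the 12.5×20.5 cube is present, so the union is just that shape — area = 256.25 mm². Overall, the cross-section is a single solid region. Net area = 256.25 mm².

256.25 mm²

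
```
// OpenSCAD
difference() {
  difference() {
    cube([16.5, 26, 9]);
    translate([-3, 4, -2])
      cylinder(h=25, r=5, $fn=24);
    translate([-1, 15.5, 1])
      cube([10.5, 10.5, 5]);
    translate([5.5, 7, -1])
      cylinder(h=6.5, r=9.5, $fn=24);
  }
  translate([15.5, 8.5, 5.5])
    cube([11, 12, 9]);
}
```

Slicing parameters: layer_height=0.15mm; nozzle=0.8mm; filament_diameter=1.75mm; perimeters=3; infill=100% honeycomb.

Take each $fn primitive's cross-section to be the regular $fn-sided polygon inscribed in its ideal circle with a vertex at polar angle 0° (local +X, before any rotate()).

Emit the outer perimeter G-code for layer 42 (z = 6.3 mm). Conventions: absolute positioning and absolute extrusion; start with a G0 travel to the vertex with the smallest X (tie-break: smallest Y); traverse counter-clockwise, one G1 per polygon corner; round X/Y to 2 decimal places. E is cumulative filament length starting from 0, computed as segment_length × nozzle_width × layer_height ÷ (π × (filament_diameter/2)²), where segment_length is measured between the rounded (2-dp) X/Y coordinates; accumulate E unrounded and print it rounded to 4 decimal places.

At z = 6.3 mm: the cube (footprint 16.5×26) is included at this height; the r=5 cylinder at (-3, 4) gives a regular 24-gon of circumradius 5 (constant along its height); the cube at (-1, 15.5) does not reach this height (z outside [1, 6]); the cylinder at (5.5, 7) does not reach this height (z outside [-1, 5.5]); Taking the first minus the rest: starting from the 16.5×26 cube, the r=5 cylinder at (-3, 4) partially overlaps it — only the 10.92 mm² overlap (of its 77.65 mm²) is removed, clipping the outline — 1 connected region; the 11×12 cube at (15.5, 8.5) contributes its full rectangle; After the difference (first − rest): starting from that combined region, the 11×12 cube at (15.5, 8.5) partially overlaps it — only the 12.00 mm² overlap (of its 132.00 mm²) is removed, clipping the outline — 1 connected region. The outline is a single polygon with 17 vertices. Extrusion per mm of travel: 0.8 × 0.15 / (π × 0.875²) = 0.049890. Accumulating E over each segment gives final E = 4.4047.

G0 X0.00 Y0.00 Z6.30
G1 X16.50 Y0.00 E0.8232
G1 X16.50 Y8.50 E1.2473
G1 X15.50 Y8.50 E1.2971
G1 X15.50 Y20.50 E1.8958
G1 X16.50 Y20.50 E1.9457
G1 X16.50 Y26.00 E2.2201
G1 X0.00 Y26.00 E3.0433
G1 X0.00 Y7.95 E3.9438
G1 X0.54 Y7.54 E3.9776
G1 X1.33 Y6.50 E4.0428
G1 X1.83 Y5.29 E4.1081
G1 X2.00 Y4.00 E4.1730
G1 X1.83 Y2.71 E4.2380
G1 X1.33 Y1.50 E4.3033
G1 X0.54 Y0.46 E4.3684
G1 X0.00 Y0.05 E4.4023
G1 X0.00 Y0.00 E4.4047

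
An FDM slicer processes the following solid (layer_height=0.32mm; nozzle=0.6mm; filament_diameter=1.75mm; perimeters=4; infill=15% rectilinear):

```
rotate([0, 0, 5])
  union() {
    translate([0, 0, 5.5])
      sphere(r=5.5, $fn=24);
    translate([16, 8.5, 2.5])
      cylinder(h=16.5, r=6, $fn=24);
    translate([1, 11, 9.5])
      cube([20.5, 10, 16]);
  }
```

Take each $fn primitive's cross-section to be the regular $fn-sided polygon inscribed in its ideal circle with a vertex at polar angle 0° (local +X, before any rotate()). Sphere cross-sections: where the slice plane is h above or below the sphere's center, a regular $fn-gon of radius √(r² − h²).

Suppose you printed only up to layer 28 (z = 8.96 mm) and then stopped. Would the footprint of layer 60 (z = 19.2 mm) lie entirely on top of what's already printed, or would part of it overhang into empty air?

Compare the two slices. At z = 8.96: the r=5.5 sphere contributes a regular 24-gon of circumradius √(5.5²−3.46²) = 4.275 (area = (24/2)·4.275²·sin(360°/24) = 56.77 mm²); the cylinder at (16, 8.5): section is a regular 24-gon, circumradius r=6 (area = (24/2)·6.000²·sin(360°/24) = 111.81 mm²); the cube at (1, 11) is not intersected at this z (z outside [9.5, 25.5]); Merging all regions: the 2 present regions are separate (no shared area or edge), so areas and boundary lengths simply add and each stays a separate island — area = 168.58 mm²; (rotated 5° about Z; rotation is an isometry so areas/perimeters/island counts are preserved). At z = 19.2: the sphere is not intersected at this z (|z−center|=13.700 > r=5.5); the cylinder at (16, 8.5) is not intersected at this z (z outside [2.5, 19]); the 20.5×10 cube at (1, 11) contributes its full rectangle (area 205.00 mm²); Taking the union: only the 20.5×10 cube at (1, 11) is present, so the union is just that shape — area = 205.00 mm²; (whole slice rotated 5° about Z — lengths, areas and connectivity unchanged). Checking containment: at z = 19.2 the cross-section extends beyond the z = 8.96 cross-section by about 178.02 mm².

part overhangs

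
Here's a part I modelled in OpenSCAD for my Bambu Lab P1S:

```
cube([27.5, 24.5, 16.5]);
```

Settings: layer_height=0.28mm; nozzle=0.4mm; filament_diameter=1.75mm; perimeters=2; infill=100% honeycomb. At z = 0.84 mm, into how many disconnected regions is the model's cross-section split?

At z = 0.84 mm: the cube is present — its section is the full 27.5×24.5 rectangle. The result has 1 disconnected region.

1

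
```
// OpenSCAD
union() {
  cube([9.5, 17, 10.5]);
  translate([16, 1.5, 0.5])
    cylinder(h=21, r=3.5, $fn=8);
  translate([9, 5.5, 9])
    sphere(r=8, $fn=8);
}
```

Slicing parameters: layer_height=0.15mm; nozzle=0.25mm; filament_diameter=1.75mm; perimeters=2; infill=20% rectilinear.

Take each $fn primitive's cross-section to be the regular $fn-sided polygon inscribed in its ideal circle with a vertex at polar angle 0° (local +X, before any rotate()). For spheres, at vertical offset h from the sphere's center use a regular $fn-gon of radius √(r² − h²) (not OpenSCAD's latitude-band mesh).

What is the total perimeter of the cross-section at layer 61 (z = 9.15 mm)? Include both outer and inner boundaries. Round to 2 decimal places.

At z = 9.15 mm: the cube (footprint 9.5×17) is included at this height (perimeter 53.00 mm); the r=3.5 cylinder at (16, 1.5) contributes a regular 8-gon of circumradius 3.5 (perimeter = 2·8·3.500·sin(180°/8) = 21.43 mm); the sphere at (9, 5.5): section is a regular 8-gon, circumradius = √(r²−h²) = √(8²−0.15²) = 7.999 (perimeter = 2·8·7.999·sin(180°/8) = 48.97 mm); Taking the union: the regions partially overlap (shared area 102.40 mm²), so the edge portions inside another operand are dropped and the merged outline is re-measured after clipping — boundary = 70.08 mm. Overall, the cross-section is a single solid region. Total boundary length (outer) = 70.08 mm.

70.08 mm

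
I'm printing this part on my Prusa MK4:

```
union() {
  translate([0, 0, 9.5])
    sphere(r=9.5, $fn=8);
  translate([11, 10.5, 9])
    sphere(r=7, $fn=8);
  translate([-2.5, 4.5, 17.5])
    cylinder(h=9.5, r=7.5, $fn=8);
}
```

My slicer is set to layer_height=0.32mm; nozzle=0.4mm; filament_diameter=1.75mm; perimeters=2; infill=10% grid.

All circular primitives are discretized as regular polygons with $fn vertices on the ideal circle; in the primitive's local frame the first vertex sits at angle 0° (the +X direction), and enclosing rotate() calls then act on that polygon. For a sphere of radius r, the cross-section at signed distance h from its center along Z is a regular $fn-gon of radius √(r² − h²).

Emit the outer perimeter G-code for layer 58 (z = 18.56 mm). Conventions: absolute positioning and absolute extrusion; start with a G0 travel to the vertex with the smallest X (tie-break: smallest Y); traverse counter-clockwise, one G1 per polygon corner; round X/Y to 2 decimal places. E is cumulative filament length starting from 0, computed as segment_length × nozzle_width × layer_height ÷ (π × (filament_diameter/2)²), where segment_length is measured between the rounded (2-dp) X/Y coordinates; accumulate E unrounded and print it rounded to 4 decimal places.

G0 X-10.00 Y4.50 Z18.56
G1 X-7.80 Y-0.80 E0.3054
G1 X-2.50 Y-3.00 E0.6108
G1 X-1.08 Y-2.41 E0.6926
G1 X0.00 Y-2.86 E0.7549
G1 X2.02 Y-2.02 E0.8713
G1 X2.47 Y-0.94 E0.9335
G1 X2.80 Y-0.80 E0.9526
G1 X5.00 Y4.50 E1.2580
G1 X2.80 Y9.80 E1.5634
G1 X-2.50 Y12.00 E1.8688
G1 X-7.80 Y9.80 E2.1741
G1 X-10.00 Y4.50 E2.4795

At z = 18.56 mm: the r=9.5 sphere slices to a regular 8-gon of circumradius 2.858 (√(r²−h²) with h=9.06 from center); the sphere at (11, 10.5) does not reach this height (|z−center|=9.560 > r=7); the r=7.5 cylinder at (-2.5, 4.5) contributes a regular 8-gon of circumradius 7.5; Combining (union): the regions partially overlap (shared area 20.61 mm²), so overlapping operands fuse into one piece — 1 connected region. The outline is a single polygon with 12 vertices. Extrusion per mm of travel: 0.4 × 0.32 / (π × 0.875²) = 0.053216. Accumulating E over each segment gives final E = 2.4795.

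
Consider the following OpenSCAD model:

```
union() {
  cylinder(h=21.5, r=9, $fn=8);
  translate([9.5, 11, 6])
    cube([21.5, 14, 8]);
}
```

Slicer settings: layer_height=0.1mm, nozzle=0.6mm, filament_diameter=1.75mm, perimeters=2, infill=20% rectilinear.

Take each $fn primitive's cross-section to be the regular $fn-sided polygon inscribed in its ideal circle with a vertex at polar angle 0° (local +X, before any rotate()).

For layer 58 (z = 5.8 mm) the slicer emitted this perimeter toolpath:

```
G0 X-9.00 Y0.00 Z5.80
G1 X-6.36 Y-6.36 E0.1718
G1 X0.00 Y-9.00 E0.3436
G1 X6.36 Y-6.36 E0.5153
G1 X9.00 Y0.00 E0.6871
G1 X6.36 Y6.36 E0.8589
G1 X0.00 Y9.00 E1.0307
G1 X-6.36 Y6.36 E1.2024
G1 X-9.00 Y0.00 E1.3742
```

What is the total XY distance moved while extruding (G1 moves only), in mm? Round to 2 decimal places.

Sum the Euclidean lengths of each G1 segment: total = 55.09 mm.

55.09 mm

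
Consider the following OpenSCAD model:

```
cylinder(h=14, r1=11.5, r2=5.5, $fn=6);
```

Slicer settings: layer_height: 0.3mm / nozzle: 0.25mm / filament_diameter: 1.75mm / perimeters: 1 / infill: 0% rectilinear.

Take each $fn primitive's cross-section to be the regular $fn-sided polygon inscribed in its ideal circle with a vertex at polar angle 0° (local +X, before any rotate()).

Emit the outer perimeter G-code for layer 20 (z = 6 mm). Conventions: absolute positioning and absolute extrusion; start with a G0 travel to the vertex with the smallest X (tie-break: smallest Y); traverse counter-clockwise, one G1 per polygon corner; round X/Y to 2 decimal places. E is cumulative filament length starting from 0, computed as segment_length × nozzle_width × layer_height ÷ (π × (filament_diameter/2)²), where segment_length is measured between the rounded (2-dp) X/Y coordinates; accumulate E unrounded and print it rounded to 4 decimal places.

G0 X-8.93 Y0.00 Z6.00
G1 X-4.46 Y-7.73 E0.2784
G1 X4.46 Y-7.73 E0.5566
G1 X8.93 Y0.00 E0.8350
G1 X4.46 Y7.73 E1.1134
G1 X-4.46 Y7.73 E1.3916
G1 X-8.93 Y0.00 E1.6700

At z = 6 mm: the cone: at t=0.429 of its height the radius interpolates to r₁+(r₂−r₁)t = 8.929, giving a regular 6-gon of that circumradius. The outline is a single polygon with 6 vertices. Extrusion per mm of travel: 0.25 × 0.3 / (π × 0.875²) = 0.031181. Accumulating E over each segment gives final E = 1.6700.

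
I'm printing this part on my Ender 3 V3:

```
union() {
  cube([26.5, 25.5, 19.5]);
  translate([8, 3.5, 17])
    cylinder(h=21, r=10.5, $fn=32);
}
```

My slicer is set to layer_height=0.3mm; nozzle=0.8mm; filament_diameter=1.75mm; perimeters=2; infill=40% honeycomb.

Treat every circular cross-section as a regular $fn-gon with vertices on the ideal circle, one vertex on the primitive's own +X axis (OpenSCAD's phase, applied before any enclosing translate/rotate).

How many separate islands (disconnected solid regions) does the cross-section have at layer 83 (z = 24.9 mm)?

1

At z = 24.9 mm: the cube does not reach this height (z outside [0, 19.5]); the r=10.5 cylinder at (8, 3.5) contributes a regular 32-gon of circumradius 10.5; Combining (union): only the r=10.5 cylinder at (8, 3.5) is present, so the union is just that shape — 1 connected region. Overall, the cross-section is a single solid region. Island count = 1.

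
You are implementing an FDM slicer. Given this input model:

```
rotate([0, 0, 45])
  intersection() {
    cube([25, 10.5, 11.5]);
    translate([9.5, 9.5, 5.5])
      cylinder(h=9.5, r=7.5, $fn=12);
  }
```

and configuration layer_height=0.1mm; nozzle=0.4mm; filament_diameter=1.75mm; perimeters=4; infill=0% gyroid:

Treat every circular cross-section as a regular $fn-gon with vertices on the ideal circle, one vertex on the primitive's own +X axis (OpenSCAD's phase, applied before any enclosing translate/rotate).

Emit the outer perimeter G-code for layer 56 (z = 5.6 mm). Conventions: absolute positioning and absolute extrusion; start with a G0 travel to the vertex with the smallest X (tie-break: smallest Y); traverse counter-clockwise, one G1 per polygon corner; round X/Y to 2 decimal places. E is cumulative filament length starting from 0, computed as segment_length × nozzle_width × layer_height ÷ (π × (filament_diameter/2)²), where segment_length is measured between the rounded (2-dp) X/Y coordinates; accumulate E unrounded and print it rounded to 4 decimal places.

At z = 5.6 mm: the cube is present — its section is the full 25×10.5 rectangle; the cylinder at (9.5, 9.5): section is a regular 12-gon, circumradius r=7.5; After intersecting: the r=7.5 cylinder at (9.5, 9.5) partially overlaps the 25×10.5 cube; clipping to the common part keeps 99.11 mm² — 1 connected region; (whole slice rotated 45° about Z — lengths, areas and connectivity unchanged). The outline is a single polygon with 9 vertices. Extrusion per mm of travel: 0.4 × 0.1 / (π × 0.875²) = 0.016630. Accumulating E over each segment gives final E = 0.6623.

G0 X-5.82 Y9.03 Z5.60
G1 X-5.30 Y8.13 E0.0173
G1 X-1.94 Y6.19 E0.0818
G1 X1.94 Y6.19 E0.1463
G1 X5.30 Y8.13 E0.2109
G1 X7.24 Y11.49 E0.2754
G1 X7.24 Y15.38 E0.3401
G1 X5.30 Y18.74 E0.4046
G1 X4.41 Y19.26 E0.4217
G1 X-5.82 Y9.03 E0.6623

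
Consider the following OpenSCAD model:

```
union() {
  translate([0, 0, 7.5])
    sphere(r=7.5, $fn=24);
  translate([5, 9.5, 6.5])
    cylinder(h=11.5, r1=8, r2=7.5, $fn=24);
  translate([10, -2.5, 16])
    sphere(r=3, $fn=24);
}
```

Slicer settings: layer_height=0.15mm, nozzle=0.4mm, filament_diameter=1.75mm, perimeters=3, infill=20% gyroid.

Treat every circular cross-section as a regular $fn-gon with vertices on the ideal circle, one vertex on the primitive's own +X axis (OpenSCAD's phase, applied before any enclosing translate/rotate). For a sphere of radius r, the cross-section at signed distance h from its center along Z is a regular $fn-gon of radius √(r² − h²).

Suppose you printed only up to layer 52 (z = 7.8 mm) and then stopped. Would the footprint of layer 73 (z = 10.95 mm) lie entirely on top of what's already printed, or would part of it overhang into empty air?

entirely on top

Compare the two slices. At z = 7.8: the sphere: section is a regular 24-gon, circumradius = √(r²−h²) = √(7.5²−0.3²) = 7.494 (area = (24/2)·7.494²·sin(360°/24) = 174.42 mm²); the cone at (5, 9.5) (r1=8→r2=7.5) has section circumradius 7.943 here — a regular 24-gon (area = (24/2)·7.943²·sin(360°/24) = 195.97 mm²); the sphere at (10, -2.5) does not reach this height (|z−center|=8.200 > r=3); Combining (union): the regions partially overlap — summed areas 370.40 mm² minus the doubly-counted overlap 34.89 mm² gives 335.51 mm² — area = 335.51 mm². At z = 10.95: the sphere: section is a regular 24-gon, circumradius = √(r²−h²) = √(7.5²−3.45²) = 6.659 (area = (24/2)·6.659²·sin(360°/24) = 137.74 mm²); the cone at (5, 9.5) (r1=8→r2=7.5) has section circumradius 7.807 here — a regular 24-gon (area = (24/2)·7.807²·sin(360°/24) = 189.27 mm²); the sphere at (10, -2.5) is absent (|z−center|=5.050 > r=3); Combining (union): the regions partially overlap — summed areas 327.01 mm² minus the doubly-counted overlap 23.84 mm² gives 303.17 mm² — area = 303.17 mm². Checking containment: the cross-section at z = 10.95 is a subset of the cross-section at z = 7.8.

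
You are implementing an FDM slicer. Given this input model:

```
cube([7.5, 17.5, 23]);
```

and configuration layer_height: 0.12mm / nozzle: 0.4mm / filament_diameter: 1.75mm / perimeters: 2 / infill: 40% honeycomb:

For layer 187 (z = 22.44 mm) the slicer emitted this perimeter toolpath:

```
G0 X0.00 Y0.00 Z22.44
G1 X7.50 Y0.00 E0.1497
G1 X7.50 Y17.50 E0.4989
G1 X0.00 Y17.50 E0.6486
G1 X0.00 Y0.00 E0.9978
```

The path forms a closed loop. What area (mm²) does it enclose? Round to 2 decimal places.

Apply the shoelace formula to the sequence of (X, Y) vertices; enclosed area = 131.25 mm².

131.25 mm²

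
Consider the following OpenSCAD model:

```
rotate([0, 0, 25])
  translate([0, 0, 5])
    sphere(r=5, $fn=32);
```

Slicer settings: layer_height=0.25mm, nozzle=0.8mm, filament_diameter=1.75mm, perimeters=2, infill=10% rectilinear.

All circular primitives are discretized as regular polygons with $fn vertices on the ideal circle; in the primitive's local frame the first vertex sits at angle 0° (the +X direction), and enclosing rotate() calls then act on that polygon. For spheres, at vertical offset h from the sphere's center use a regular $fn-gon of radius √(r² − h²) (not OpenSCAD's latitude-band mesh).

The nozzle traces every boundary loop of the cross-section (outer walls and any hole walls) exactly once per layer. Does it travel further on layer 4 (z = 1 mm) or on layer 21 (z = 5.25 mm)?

layer 21 (z = 5.25 mm)

Layer 4 (z = 1): the sphere: section is a regular 32-gon, circumradius = √(r²−h²) = √(5²−4²) = 3.000 (perimeter = 2·32·3.000·sin(180°/32) = 18.82 mm); (whole slice rotated 25° about Z — lengths, areas and connectivity unchanged). So its perimeter = 18.82 mm. Layer 21 (z = 5.25): the sphere: section is a regular 32-gon, circumradius = √(r²−h²) = √(5²−0.25²) = 4.994 (perimeter = 2·32·4.994·sin(180°/32) = 31.33 mm); (rotated 25° about Z; rotation is an isometry so areas/perimeters/island counts are preserved). So its perimeter = 31.33 mm. Layer 21 is larger (31.33 vs 18.82 mm).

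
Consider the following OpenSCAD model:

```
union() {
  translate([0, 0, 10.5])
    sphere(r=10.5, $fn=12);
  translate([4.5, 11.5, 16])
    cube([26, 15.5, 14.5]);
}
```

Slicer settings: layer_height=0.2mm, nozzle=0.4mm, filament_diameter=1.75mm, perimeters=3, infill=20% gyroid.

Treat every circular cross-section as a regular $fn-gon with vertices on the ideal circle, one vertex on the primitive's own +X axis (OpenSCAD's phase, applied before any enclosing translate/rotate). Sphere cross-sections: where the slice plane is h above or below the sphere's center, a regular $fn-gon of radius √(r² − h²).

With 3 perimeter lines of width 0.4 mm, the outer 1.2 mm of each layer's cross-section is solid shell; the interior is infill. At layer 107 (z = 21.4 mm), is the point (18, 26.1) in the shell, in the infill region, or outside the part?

shell

At z = 21.4 mm: the sphere is absent (|z−center|=10.900 > r=10.5); the cube at (4.5, 11.5) is present — its section is the full 26×15.5 rectangle; Combining (union): only the 26×15.5 cube at (4.5, 11.5) is present, so the union is just that shape — 1 connected region. Overall, the cross-section is a single solid region. The nearest boundary edge runs (30.50, 27.00)→(4.50, 27.00); distance from the point to it = 0.90 mm. The point is inside the cross-section, 0.90 mm from the nearest boundary — within the 1.2 mm shell band (3 × 0.4).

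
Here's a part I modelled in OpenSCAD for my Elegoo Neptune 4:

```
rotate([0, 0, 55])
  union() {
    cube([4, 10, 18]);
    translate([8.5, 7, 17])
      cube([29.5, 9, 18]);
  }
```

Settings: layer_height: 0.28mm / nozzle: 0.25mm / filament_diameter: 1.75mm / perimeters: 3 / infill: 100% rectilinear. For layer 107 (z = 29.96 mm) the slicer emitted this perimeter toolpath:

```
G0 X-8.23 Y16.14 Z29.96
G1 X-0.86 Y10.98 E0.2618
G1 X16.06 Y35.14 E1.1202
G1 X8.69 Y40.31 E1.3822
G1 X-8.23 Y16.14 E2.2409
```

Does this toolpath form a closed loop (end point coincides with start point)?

yes

Start point (G0): (-8.23, 16.14). End point (last G1): the path returns to the start — closed.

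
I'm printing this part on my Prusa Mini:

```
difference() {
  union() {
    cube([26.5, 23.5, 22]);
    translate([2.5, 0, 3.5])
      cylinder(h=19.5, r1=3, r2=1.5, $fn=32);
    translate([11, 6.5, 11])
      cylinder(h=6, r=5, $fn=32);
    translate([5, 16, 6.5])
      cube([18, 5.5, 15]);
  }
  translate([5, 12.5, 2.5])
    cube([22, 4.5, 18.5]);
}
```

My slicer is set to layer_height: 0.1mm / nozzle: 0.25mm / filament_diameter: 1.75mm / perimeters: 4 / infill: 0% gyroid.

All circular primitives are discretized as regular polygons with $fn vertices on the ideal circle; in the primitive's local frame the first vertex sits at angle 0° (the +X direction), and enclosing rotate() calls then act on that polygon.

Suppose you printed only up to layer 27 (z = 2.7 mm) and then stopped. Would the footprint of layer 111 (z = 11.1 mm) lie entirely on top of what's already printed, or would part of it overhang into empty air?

part overhangs

Compare the two slices. At z = 2.7: the cube (footprint 26.5×23.5) is included at this height (area 622.75 mm²); the cone at (2.5, 0) is absent (z outside [3.5, 23]); the cylinder at (11, 6.5) is absent (z outside [11, 17]); the cube at (5, 16) is not intersected at this z (z outside [6.5, 21.5]); Combining (union): only the 26.5×23.5 cube is present, so the union is just that shape — area = 622.75 mm²; the cube at (5, 12.5) (footprint 22×4.5) is included at this height (area 99.00 mm²); Taking the first minus the rest: starting from the result so far (622.75 mm²), the 22×4.5 cube at (5, 12.5) partially overlaps it — only the 96.75 mm² overlap (of its 99.00 mm²) is removed, clipping the outline — area = 526.00 mm². At z = 11.1: the cube (footprint 26.5×23.5) is included at this height (area 622.75 mm²); the cone at (2.5, 0) contributes a regular 32-gon of circumradius 2.415 (interpolated between r1=3 and r2=1.5 at t=0.390) (area = (32/2)·2.415²·sin(360°/32) = 18.21 mm²); the cylinder at (11, 6.5): section is a regular 32-gon, circumradius r=5 (area = (32/2)·5.000²·sin(360°/32) = 78.04 mm²); the cube at (5, 16) is present — its section is the full 18×5.5 rectangle (area 99.00 mm²); Combining (union): the regions partially overlap — summed areas 818.00 mm² minus the doubly-counted overlap 186.14 mm² gives 631.86 mm² — area = 631.86 mm²; the cube at (5, 12.5) (footprint 22×4.5) is included at this height (area 99.00 mm²); Subtracting the remaining from the first: starting from that combined region (631.86 mm²), the 22×4.5 cube at (5, 12.5) partially overlaps it — only the 96.75 mm² overlap (of its 99.00 mm²) is removed, clipping the outline — area = 535.11 mm². Checking containment: at z = 11.1 the cross-section extends beyond the z = 2.7 cross-section by about 9.11 mm².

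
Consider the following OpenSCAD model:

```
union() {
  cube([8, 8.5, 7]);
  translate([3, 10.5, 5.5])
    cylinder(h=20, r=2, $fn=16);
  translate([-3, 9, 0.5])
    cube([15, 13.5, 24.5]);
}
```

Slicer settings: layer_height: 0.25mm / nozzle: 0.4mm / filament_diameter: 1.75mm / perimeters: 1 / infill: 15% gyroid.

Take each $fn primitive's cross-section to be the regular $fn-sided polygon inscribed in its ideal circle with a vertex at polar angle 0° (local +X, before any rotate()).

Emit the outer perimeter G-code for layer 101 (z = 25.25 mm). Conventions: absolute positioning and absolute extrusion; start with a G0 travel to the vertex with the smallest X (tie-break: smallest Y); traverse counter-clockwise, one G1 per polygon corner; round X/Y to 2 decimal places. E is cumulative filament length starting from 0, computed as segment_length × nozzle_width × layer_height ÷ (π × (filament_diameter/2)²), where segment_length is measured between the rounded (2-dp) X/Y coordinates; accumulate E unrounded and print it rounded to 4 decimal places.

G0 X1.00 Y10.50 Z25.25
G1 X1.15 Y9.73 E0.0326
G1 X1.59 Y9.09 E0.0649
G1 X2.23 Y8.65 E0.0972
G1 X3.00 Y8.50 E0.1298
G1 X3.77 Y8.65 E0.1624
G1 X4.41 Y9.09 E0.1947
G1 X4.85 Y9.73 E0.2270
G1 X5.00 Y10.50 E0.2596
G1 X4.85 Y11.27 E0.2922
G1 X4.41 Y11.91 E0.3245
G1 X3.77 Y12.35 E0.3568
G1 X3.00 Y12.50 E0.3894
G1 X2.23 Y12.35 E0.4220
G1 X1.59 Y11.91 E0.4543
G1 X1.15 Y11.27 E0.4866
G1 X1.00 Y10.50 E0.5192

At z = 25.25 mm: the cube is absent (z outside [0, 7]); the r=2 cylinder at (3, 10.5) gives a regular 16-gon of circumradius 2 (constant along its height); the cube at (-3, 9) is not intersected at this z (z outside [0.5, 25]); Combining (union): only the r=2 cylinder at (3, 10.5) is present, so the union is just that shape — 1 connected region. The outline is a single polygon with 16 vertices. Extrusion per mm of travel: 0.4 × 0.25 / (π × 0.875²) = 0.041575. Accumulating E over each segment gives final E = 0.5192.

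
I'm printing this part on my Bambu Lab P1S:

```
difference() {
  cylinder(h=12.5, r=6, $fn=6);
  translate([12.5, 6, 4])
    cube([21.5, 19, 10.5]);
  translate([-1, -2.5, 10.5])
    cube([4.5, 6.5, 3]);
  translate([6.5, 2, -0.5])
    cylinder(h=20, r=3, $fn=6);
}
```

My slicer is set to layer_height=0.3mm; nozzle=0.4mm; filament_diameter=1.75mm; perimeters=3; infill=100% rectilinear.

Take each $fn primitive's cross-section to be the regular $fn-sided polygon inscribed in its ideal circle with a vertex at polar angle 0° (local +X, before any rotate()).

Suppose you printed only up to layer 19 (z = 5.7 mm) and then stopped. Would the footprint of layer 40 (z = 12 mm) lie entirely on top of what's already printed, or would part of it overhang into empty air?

entirely on top

Compare the two slices. At z = 5.7: the r=6 cylinder gives a regular 6-gon of circumradius 6 (constant along its height) (area = (6/2)·6.000²·sin(360°/6) = 93.53 mm²); the cube at (12.5, 6) (footprint 21.5×19) is included at this height (area 408.50 mm²); the cube at (-1, -2.5) is absent (z outside [10.5, 13.5]); the cylinder at (6.5, 2): section is a regular 6-gon, circumradius r=3 (area = (6/2)·3.000²·sin(360°/6) = 23.38 mm²); After the difference (first − rest): starting from the r=6 cylinder (93.53 mm²), the 21.5×19 cube at (12.5, 6) misses the remaining region (no effect); the r=3 cylinder at (6.5, 2) partially overlaps it — only the 4.07 mm² overlap (of its 23.38 mm²) is removed, clipping the outline — area = 89.46 mm². At z = 12: the cylinder: section is a regular 6-gon, circumradius r=6 (area = (6/2)·6.000²·sin(360°/6) = 93.53 mm²); the cube at (12.5, 6) is present — its section is the full 21.5×19 rectangle (area 408.50 mm²); the 4.5×6.5 cube at (-1, -2.5) contributes its full rectangle (area 29.25 mm²); the cylinder at (6.5, 2): section is a regular 6-gon, circumradius r=3 (area = (6/2)·3.000²·sin(360°/6) = 23.38 mm²); Taking the first minus the rest: starting from the r=6 cylinder (93.53 mm²), the 21.5×19 cube at (12.5, 6) misses the remaining region (no effect); the 4.5×6.5 cube at (-1, -2.5) lies wholly inside it (removes its full 29.25 mm² and its 22.00 mm outline becomes a hole wall); the r=3 cylinder at (6.5, 2) partially overlaps it — only the 4.07 mm² overlap (of its 23.38 mm²) is removed, clipping the outline — area = 60.21 mm². Checking containment: the cross-section at z = 12 is a subset of the cross-section at z = 5.7.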